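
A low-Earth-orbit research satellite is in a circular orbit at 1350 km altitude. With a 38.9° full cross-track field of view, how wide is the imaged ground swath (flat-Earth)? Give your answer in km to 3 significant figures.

Half-angle = 38.9°/2 = 19.45°.
Swath width ≈ 2h·tan(θ/2) = 2 × 1350 × tan(19.45°) = 953.5 km.

953 km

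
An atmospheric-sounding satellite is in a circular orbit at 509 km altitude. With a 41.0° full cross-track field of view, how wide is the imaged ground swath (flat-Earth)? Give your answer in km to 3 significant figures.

Half-angle = 41.0°/2 = 20.5°.
Swath width ≈ 2h·tan(θ/2) = 2 × 509 × tan(20.5°) = 380.6 km.

381 km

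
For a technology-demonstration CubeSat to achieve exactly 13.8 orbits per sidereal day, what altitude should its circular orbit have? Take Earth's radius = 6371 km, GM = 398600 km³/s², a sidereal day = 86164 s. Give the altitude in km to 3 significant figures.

Required period T = 86164 / 13.8 = 6243.8 s.
From T = 2π√(a³/μ): a = (μ T²/4π²)^(1/3) = (398600 × 6243.8² / 4π²)^(1/3) = 7329 km.
Altitude h = a − R = 7329 − 6371 = 958 km.

958 km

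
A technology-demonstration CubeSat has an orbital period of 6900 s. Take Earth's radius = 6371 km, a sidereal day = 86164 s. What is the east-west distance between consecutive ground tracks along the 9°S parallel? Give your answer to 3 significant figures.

Node shift per orbit = (6900.0/86164) × 360° = 28.83°.
Equatorial spacing = 28.83 × 111.2 km/° = 3206 km.
At 9° latitude, spacing = 3206 × cos(9°) = 3166 km.

3170 km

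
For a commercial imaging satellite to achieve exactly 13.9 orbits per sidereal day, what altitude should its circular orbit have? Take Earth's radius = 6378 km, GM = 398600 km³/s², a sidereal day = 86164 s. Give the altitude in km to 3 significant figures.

915 km

Required period T = 86164 / 13.9 = 6198.8 s.
From T = 2π√(a³/μ): a = (μ T²/4π²)^(1/3) = (398600 × 6198.8² / 4π²)^(1/3) = 7293 km.
Altitude h = a − R = 7293 − 6378 = 915 km.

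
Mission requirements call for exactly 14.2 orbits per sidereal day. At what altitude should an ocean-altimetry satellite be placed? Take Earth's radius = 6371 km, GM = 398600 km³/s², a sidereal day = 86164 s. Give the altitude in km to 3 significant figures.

Required period T = 86164 / 14.2 = 6067.9 s.
From T = 2π√(a³/μ): a = (μ T²/4π²)^(1/3) = (398600 × 6067.9² / 4π²)^(1/3) = 7190 km.
Altitude h = a − R = 7190 − 6371 = 819 km.

819 km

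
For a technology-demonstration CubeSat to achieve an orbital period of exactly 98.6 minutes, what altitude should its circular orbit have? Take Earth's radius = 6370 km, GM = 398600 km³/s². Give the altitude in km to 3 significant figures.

700 km

T = 98.6 min = 5916.0 s.
From T = 2π√(a³/μ): a = (μ T²/4π²)^(1/3) = (398600 × 5916.0² / 4π²)^(1/3) = 7070 km.
Altitude h = a − R = 7070 − 6370 = 700 km.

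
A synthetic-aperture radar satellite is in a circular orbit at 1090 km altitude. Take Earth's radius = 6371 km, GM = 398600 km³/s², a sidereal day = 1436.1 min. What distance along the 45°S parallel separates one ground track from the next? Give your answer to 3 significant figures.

2110 km

Semi-major axis a = 6371 + 1090 = 7461 km. Period T = 2π√(a³/μ) = 2π√(7461³/398600) = 6413.7 s = 106.89 min.
Node shift per orbit = (6413.7/86166) × 360° = 26.80°.
Equatorial spacing = 26.80 × 111.2 km/° = 2980 km.
At 45° latitude, spacing = 2980 × cos(45°) = 2107 km.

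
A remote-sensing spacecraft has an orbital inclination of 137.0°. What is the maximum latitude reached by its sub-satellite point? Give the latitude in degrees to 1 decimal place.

43.0°

Retrograde orbit: the ground track reaches ±(180° − i) = ±(180 − 137.0) = ±43.0°.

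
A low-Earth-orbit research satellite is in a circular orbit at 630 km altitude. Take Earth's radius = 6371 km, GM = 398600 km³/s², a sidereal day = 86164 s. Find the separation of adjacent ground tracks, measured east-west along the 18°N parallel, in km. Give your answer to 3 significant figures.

2580 km

Semi-major axis a = 6371 + 630 = 7001 km. Period T = 2π√(a³/μ) = 2π√(7001³/398600) = 5829.8 s = 97.16 min.
Node shift per orbit = (5829.8/86164) × 360° = 24.36°.
Equatorial spacing = 24.36 × 111.2 km/° = 2708 km.
At 18° latitude, spacing = 2708 × cos(18°) = 2576 km.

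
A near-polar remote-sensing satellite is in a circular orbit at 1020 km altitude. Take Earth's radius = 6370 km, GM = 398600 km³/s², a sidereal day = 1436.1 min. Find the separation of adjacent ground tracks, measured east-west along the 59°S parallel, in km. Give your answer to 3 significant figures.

1510 km

Semi-major axis a = 6370 + 1020 = 7390 km. Period T = 2π√(a³/μ) = 2π√(7390³/398600) = 6322.3 s = 105.37 min.
Node shift per orbit = (6322.3/86166) × 360° = 26.41°.
Equatorial spacing = 26.41 × 111.2 km/° = 2937 km.
At 59° latitude, spacing = 2937 × cos(59°) = 1513 km.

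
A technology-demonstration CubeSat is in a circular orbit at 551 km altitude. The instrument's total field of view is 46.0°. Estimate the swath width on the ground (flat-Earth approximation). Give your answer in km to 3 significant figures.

Half-angle = 46.0°/2 = 23°.
Swath width ≈ 2h·tan(θ/2) = 2 × 551 × tan(23°) = 467.8 km.

468 km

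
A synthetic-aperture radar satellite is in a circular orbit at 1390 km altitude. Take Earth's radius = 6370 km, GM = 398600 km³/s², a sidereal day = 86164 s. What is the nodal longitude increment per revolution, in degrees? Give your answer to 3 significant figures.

28.4°

Semi-major axis a = 6370 + 1390 = 7760 km. Period T = 2π√(a³/μ) = 2π√(7760³/398600) = 6803.1 s = 113.38 min.
During one orbit Earth rotates (6803.1 / 86164) × 360° = 28.42°.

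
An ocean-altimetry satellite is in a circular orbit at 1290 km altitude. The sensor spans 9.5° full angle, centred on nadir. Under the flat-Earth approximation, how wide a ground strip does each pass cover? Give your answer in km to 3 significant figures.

Half-angle = 9.5°/2 = 4.75°.
Swath width ≈ 2h·tan(θ/2) = 2 × 1290 × tan(4.75°) = 214.4 km.

214 km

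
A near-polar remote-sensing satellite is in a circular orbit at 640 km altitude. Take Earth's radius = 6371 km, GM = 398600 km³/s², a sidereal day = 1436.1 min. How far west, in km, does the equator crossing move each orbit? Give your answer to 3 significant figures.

Semi-major axis a = 6371 + 640 = 7011 km. Period T = 2π√(a³/μ) = 2π√(7011³/398600) = 5842.3 s = 97.37 min.
During one orbit Earth rotates (5842.3 / 86166) × 360° = 24.41°.
At the equator that is 24.41° × (2π·6371/360) km/° = 24.41 × 111.2 = 2714 km.

2710 km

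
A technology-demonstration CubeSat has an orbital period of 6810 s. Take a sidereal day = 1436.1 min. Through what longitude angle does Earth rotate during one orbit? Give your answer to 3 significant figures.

28.5°

During one orbit Earth rotates (6810.0 / 86166) × 360° = 28.45°.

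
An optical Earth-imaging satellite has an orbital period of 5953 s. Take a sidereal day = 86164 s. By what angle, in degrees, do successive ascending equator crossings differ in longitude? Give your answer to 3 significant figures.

24.9°

During one orbit Earth rotates (5953.0 / 86164) × 360° = 24.87°.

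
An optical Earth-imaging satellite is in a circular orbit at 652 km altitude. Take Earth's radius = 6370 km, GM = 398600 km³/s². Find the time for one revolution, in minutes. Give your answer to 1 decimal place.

Semi-major axis a = 6370 + 652 = 7022 km. Period T = 2π√(a³/μ) = 2π√(7022³/398600) = 5856.0 s = 97.60 min.

97.6 min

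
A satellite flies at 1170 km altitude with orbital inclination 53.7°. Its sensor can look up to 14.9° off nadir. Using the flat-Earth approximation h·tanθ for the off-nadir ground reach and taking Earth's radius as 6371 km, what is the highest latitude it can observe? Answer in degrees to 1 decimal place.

For a prograde orbit the ground track reaches latitude ±i = ±53.7°.
Sensor half-swath on the ground ≈ 1170·tan(14.9°) = 311 km = 2.80° of latitude.
Maximum observable latitude ≈ 53.7 + 2.80 = 56.5°.

56.5°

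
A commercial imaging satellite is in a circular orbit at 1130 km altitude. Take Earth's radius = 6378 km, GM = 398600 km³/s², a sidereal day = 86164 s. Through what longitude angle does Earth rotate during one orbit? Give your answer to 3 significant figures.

27.1°

Semi-major axis a = 6378 + 1130 = 7508 km. Period T = 2π√(a³/μ) = 2π√(7508³/398600) = 6474.4 s = 107.91 min.
During one orbit Earth rotates (6474.4 / 86164) × 360° = 27.05°.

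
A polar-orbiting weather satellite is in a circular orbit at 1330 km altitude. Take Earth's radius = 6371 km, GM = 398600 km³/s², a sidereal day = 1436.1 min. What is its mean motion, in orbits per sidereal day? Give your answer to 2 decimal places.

Semi-major axis a = 6371 + 1330 = 7701 km. Period T = 2π√(a³/μ) = 2π√(7701³/398600) = 6725.6 s = 112.09 min.
Orbits per sidereal day = 86166 / 6725.6 = 12.812.

12.81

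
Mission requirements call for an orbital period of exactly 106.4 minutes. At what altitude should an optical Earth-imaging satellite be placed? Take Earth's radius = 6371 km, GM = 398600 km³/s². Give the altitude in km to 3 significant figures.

1070 km

T = 106.4 min = 6384.0 s.
From T = 2π√(a³/μ): a = (μ T²/4π²)^(1/3) = (398600 × 6384.0² / 4π²)^(1/3) = 7438 km.
Altitude h = a − R = 7438 − 6371 = 1067 km.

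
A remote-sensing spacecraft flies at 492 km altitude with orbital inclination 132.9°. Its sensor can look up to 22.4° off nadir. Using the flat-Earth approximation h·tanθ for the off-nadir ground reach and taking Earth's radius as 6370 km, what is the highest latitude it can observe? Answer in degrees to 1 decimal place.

48.9°

Retrograde orbit: the ground track reaches ±(180° − i) = ±(180 − 132.9) = ±47.1°.
Sensor half-swath on the ground ≈ 492·tan(22.4°) = 203 km = 1.82° of latitude.
Maximum observable latitude ≈ 47.1 + 1.82 = 48.9°.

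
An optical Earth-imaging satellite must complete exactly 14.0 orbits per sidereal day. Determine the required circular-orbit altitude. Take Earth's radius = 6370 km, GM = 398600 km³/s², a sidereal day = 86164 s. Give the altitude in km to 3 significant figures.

Required period T = 86164 / 14.0 = 6154.6 s.
From T = 2π√(a³/μ): a = (μ T²/4π²)^(1/3) = (398600 × 6154.6² / 4π²)^(1/3) = 7259 km.
Altitude h = a − R = 7259 − 6370 = 889 km.

889 km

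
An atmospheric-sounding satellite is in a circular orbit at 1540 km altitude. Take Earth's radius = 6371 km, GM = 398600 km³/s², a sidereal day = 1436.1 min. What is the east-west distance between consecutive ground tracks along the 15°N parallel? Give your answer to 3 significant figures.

Semi-major axis a = 6371 + 1540 = 7911 km. Period T = 2π√(a³/μ) = 2π√(7911³/398600) = 7002.6 s = 116.71 min.
Node shift per orbit = (7002.6/86166) × 360° = 29.26°.
Equatorial spacing = 29.26 × 111.2 km/° = 3253 km.
At 15° latitude, spacing = 3253 × cos(15°) = 3142 km.

3140 km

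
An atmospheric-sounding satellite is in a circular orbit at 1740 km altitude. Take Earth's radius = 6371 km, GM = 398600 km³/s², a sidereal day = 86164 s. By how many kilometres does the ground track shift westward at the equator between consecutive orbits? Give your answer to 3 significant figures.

Semi-major axis a = 6371 + 1740 = 8111 km. Period T = 2π√(a³/μ) = 2π√(8111³/398600) = 7269.8 s = 121.16 min.
During one orbit Earth rotates (7269.8 / 86164) × 360° = 30.37°.
At the equator that is 30.37° × (2π·6371/360) km/° = 30.37 × 111.2 = 3377 km.

3380 km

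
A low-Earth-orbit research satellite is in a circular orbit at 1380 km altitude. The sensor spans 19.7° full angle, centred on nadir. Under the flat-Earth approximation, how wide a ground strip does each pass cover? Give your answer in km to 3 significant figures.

Half-angle = 19.7°/2 = 9.85°.
Swath width ≈ 2h·tan(θ/2) = 2 × 1380 × tan(9.85°) = 479.2 km.

479 km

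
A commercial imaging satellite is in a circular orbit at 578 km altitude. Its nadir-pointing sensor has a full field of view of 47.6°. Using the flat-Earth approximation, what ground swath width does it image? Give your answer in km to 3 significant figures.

510 km

Half-angle = 47.6°/2 = 23.8°.
Swath width ≈ 2h·tan(θ/2) = 2 × 578 × tan(23.8°) = 509.9 km.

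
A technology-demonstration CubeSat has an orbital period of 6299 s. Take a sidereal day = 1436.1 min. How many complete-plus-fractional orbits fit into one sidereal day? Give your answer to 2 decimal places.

13.68

Orbits per sidereal day = 86166 / 6299.0 = 13.679.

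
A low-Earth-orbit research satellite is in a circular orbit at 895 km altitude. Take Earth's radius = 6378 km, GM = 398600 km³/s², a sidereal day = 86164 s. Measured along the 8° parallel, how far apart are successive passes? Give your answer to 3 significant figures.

2840 km

Semi-major axis a = 6378 + 895 = 7273 km. Period T = 2π√(a³/μ) = 2π√(7273³/398600) = 6172.8 s = 102.88 min.
Node shift per orbit = (6172.8/86164) × 360° = 25.79°.
Equatorial spacing = 25.79 × 111.3 km/° = 2871 km.
At 8° latitude, spacing = 2871 × cos(8°) = 2843 km.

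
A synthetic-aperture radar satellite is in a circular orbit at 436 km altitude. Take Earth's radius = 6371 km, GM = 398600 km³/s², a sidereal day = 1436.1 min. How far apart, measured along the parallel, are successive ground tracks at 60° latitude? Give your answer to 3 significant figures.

Semi-major axis a = 6371 + 436 = 6807 km. Period T = 2π√(a³/μ) = 2π√(6807³/398600) = 5589.1 s = 93.15 min.
Node shift per orbit = (5589.1/86166) × 360° = 23.35°.
Equatorial spacing = 23.35 × 111.2 km/° = 2597 km.
At 60° latitude, spacing = 2597 × cos(60°) = 1298 km.

1300 km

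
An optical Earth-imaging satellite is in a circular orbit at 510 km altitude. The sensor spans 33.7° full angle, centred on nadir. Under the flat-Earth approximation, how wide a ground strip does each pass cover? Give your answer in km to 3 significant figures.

309 km

Half-angle = 33.7°/2 = 16.85°.
Swath width ≈ 2h·tan(θ/2) = 2 × 510 × tan(16.85°) = 308.9 km.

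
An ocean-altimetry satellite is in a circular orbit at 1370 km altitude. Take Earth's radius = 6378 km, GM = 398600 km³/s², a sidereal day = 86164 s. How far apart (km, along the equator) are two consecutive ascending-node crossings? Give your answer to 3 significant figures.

3160 km

Semi-major axis a = 6378 + 1370 = 7748 km. Period T = 2π√(a³/μ) = 2π√(7748³/398600) = 6787.3 s = 113.12 min.
During one orbit Earth rotates (6787.3 / 86164) × 360° = 28.36°.
At the equator that is 28.36° × (2π·6378/360) km/° = 28.36 × 111.3 = 3157 km.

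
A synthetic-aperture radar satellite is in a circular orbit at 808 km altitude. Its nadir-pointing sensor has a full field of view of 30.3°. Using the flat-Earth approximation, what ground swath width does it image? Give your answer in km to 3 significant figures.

Half-angle = 30.3°/2 = 15.15°.
Swath width ≈ 2h·tan(θ/2) = 2 × 808 × tan(15.15°) = 437.5 km.

438 km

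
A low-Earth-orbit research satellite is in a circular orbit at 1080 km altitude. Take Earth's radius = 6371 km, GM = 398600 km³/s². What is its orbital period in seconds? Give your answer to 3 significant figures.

Semi-major axis a = 6371 + 1080 = 7451 km. Period T = 2π√(a³/μ) = 2π√(7451³/398600) = 6400.8 s = 106.68 min.

6400 seconds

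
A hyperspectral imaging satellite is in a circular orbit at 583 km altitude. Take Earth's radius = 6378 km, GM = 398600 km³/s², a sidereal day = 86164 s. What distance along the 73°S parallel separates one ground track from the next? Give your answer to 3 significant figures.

786 km

Semi-major axis a = 6378 + 583 = 6961 km. Period T = 2π√(a³/μ) = 2π√(6961³/398600) = 5779.9 s = 96.33 min.
Node shift per orbit = (5779.9/86164) × 360° = 24.15°.
Equatorial spacing = 24.15 × 111.3 km/° = 2688 km.
At 73° latitude, spacing = 2688 × cos(73°) = 786 km.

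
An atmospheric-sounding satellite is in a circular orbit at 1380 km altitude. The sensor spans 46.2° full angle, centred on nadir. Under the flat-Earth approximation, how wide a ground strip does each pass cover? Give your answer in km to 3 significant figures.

1180 km

Half-angle = 46.2°/2 = 23.1°.
Swath width ≈ 2h·tan(θ/2) = 2 × 1380 × tan(23.1°) = 1177.2 km.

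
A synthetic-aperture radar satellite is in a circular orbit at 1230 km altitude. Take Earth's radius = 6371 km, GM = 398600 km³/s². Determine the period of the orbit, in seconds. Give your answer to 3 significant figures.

6600 seconds

Semi-major axis a = 6371 + 1230 = 7601 km. Period T = 2π√(a³/μ) = 2π√(7601³/398600) = 6595.0 s = 109.92 min.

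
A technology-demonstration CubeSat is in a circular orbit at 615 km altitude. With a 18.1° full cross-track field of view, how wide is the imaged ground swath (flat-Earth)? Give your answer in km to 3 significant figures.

Half-angle = 18.1°/2 = 9.05°.
Swath width ≈ 2h·tan(θ/2) = 2 × 615 × tan(9.05°) = 195.9 km.

196 km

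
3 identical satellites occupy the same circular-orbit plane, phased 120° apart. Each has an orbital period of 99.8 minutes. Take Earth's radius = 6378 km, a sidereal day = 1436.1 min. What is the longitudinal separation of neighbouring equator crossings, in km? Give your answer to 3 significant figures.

928 km

T = 99.8 min = 5988.0 s.
Single-satellite node shift = (5988.0/86166) × 360° = 25.02°.
With 3 satellites evenly phased, successive equator crossings are 25.02/3 = 8.339° apart.
That is 8.339 × 111.3 = 928 km at the equator.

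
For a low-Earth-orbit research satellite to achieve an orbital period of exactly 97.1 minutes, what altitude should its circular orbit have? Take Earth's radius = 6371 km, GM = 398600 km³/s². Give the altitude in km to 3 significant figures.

T = 97.1 min = 5826.0 s.
From T = 2π√(a³/μ): a = (μ T²/4π²)^(1/3) = (398600 × 5826.0² / 4π²)^(1/3) = 6998 km.
Altitude h = a − R = 6998 − 6371 = 627 km.

627 km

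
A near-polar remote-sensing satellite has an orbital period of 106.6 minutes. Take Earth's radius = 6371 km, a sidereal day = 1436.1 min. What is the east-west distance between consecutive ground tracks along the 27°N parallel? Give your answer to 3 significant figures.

T = 106.6 min = 6396.0 s.
Node shift per orbit = (6396.0/86166) × 360° = 26.72°.
Equatorial spacing = 26.72 × 111.2 km/° = 2971 km.
At 27° latitude, spacing = 2971 × cos(27°) = 2648 km.

2650 km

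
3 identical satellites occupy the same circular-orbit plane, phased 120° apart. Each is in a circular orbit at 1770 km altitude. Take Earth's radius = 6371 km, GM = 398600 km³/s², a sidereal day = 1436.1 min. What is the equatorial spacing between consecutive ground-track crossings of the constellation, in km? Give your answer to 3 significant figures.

1130 km

Semi-major axis a = 6371 + 1770 = 8141 km. Period T = 2π√(a³/μ) = 2π√(8141³/398600) = 7310.2 s = 121.84 min.
Single-satellite node shift = (7310.2/86166) × 360° = 30.54°.
With 3 satellites evenly phased, successive equator crossings are 30.54/3 = 10.181° apart.
That is 10.181 × 111.2 = 1132 km at the equator.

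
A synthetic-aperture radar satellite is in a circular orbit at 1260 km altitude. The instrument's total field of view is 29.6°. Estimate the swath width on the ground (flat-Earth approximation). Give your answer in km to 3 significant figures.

Half-angle = 29.6°/2 = 14.8°.
Swath width ≈ 2h·tan(θ/2) = 2 × 1260 × tan(14.8°) = 665.8 km.

666 km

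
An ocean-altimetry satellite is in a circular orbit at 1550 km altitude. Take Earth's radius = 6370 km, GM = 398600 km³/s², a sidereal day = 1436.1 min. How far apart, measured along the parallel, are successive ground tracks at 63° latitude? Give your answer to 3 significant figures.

Semi-major axis a = 6370 + 1550 = 7920 km. Period T = 2π√(a³/μ) = 2π√(7920³/398600) = 7014.5 s = 116.91 min.
Node shift per orbit = (7014.5/86166) × 360° = 29.31°.
Equatorial spacing = 29.31 × 111.2 km/° = 3258 km.
At 63° latitude, spacing = 3258 × cos(63°) = 1479 km.

1480 km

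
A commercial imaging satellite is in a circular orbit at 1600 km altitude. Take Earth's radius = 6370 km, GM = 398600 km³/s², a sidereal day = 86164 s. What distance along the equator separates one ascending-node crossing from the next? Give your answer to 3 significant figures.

3290 km

Semi-major axis a = 6370 + 1600 = 7970 km. Period T = 2π√(a³/μ) = 2π√(7970³/398600) = 7081.1 s = 118.02 min.
During one orbit Earth rotates (7081.1 / 86164) × 360° = 29.59°.
At the equator that is 29.59° × (2π·6370/360) km/° = 29.59 × 111.2 = 3289 km.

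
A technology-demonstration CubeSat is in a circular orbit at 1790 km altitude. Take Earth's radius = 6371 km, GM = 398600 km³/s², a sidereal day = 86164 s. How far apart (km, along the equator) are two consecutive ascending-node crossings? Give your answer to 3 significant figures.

3410 km

Semi-major axis a = 6371 + 1790 = 8161 km. Period T = 2π√(a³/μ) = 2π√(8161³/398600) = 7337.1 s = 122.29 min.
During one orbit Earth rotates (7337.1 / 86164) × 360° = 30.66°.
At the equator that is 30.66° × (2π·6371/360) km/° = 30.66 × 111.2 = 3409 km.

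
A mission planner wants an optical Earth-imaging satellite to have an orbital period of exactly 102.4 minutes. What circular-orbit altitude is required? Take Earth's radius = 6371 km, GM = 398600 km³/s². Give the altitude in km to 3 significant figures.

T = 102.4 min = 6144.0 s.
From T = 2π√(a³/μ): a = (μ T²/4π²)^(1/3) = (398600 × 6144.0² / 4π²)^(1/3) = 7250 km.
Altitude h = a − R = 7250 − 6371 = 879 km.

879 km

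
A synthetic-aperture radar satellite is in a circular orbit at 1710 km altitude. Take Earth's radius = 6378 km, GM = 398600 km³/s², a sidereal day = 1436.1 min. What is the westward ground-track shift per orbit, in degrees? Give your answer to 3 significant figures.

Semi-major axis a = 6378 + 1710 = 8088 km. Period T = 2π√(a³/μ) = 2π√(8088³/398600) = 7238.9 s = 120.65 min.
During one orbit Earth rotates (7238.9 / 86166) × 360° = 30.24°.

30.2°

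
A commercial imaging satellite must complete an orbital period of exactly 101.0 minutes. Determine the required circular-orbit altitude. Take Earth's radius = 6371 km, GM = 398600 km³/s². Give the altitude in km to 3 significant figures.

T = 101.0 min = 6060.0 s.
From T = 2π√(a³/μ): a = (μ T²/4π²)^(1/3) = (398600 × 6060.0² / 4π²)^(1/3) = 7184 km.
Altitude h = a − R = 7184 − 6371 = 813 km.

813 km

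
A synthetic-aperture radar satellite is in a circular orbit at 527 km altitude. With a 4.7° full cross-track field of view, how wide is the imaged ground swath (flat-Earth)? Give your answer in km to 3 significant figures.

Half-angle = 4.7°/2 = 2.35°.
Swath width ≈ 2h·tan(θ/2) = 2 × 527 × tan(2.35°) = 43.3 km.

43.3 km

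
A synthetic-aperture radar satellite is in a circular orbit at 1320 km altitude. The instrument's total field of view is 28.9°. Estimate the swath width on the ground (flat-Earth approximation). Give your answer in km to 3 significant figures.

Half-angle = 28.9°/2 = 14.45°.
Swath width ≈ 2h·tan(θ/2) = 2 × 1320 × tan(14.45°) = 680.3 km.

680 km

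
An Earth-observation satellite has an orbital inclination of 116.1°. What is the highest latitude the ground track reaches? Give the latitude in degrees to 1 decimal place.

Retrograde orbit: the ground track reaches ±(180° − i) = ±(180 − 116.1) = ±63.9°.

63.9°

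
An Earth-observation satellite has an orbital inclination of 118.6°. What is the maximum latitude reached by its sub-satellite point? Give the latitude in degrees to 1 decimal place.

61.4°

Retrograde orbit: the ground track reaches ±(180° − i) = ±(180 − 118.6) = ±61.4°.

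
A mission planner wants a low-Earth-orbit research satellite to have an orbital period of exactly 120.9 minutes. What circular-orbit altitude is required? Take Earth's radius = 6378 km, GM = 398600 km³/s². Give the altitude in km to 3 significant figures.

T = 120.9 min = 7254.0 s.
From T = 2π√(a³/μ): a = (μ T²/4π²)^(1/3) = (398600 × 7254.0² / 4π²)^(1/3) = 8099 km.
Altitude h = a − R = 8099 − 6378 = 1721 km.

1720 km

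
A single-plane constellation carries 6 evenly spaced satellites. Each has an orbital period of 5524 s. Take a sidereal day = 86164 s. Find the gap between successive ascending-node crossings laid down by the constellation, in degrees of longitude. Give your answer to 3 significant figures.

Single-satellite node shift = (5524.0/86164) × 360° = 23.08°.
With 6 satellites evenly phased, successive equator crossings are 23.08/6 = 3.847° apart.

3.85°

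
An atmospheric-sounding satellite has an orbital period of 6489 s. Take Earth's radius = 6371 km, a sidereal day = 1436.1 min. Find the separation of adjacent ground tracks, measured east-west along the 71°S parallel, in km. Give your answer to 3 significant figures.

Node shift per orbit = (6489.0/86166) × 360° = 27.11°.
Equatorial spacing = 27.11 × 111.2 km/° = 3015 km.
At 71° latitude, spacing = 3015 × cos(71°) = 981 km.

981 km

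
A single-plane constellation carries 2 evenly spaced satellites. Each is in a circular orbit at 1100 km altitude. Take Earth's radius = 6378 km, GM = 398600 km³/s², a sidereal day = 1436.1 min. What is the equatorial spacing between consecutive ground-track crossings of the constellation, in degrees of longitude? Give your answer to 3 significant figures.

Semi-major axis a = 6378 + 1100 = 7478 km. Period T = 2π√(a³/μ) = 2π√(7478³/398600) = 6435.6 s = 107.26 min.
Single-satellite node shift = (6435.6/86166) × 360° = 26.89°.
With 2 satellites evenly phased, successive equator crossings are 26.89/2 = 13.444° apart.

13.4°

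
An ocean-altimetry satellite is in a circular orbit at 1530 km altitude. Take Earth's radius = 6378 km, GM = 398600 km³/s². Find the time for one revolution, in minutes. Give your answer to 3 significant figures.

117 min

Semi-major axis a = 6378 + 1530 = 7908 km. Period T = 2π√(a³/μ) = 2π√(7908³/398600) = 6998.6 s = 116.64 min.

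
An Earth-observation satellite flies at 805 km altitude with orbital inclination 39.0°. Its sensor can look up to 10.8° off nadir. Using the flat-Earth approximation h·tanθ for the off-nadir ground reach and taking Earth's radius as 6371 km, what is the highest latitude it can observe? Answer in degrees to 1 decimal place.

40.4°

For a prograde orbit the ground track reaches latitude ±i = ±39.0°.
Sensor half-swath on the ground ≈ 805·tan(10.8°) = 154 km = 1.38° of latitude.
Maximum observable latitude ≈ 39.0 + 1.38 = 40.4°.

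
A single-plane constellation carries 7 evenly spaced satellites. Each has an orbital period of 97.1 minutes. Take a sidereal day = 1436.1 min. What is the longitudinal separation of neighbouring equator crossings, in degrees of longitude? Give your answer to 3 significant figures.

3.48°

T = 97.1 min = 5826.0 s.
Single-satellite node shift = (5826.0/86166) × 360° = 24.34°.
With 7 satellites evenly phased, successive equator crossings are 24.34/7 = 3.477° apart.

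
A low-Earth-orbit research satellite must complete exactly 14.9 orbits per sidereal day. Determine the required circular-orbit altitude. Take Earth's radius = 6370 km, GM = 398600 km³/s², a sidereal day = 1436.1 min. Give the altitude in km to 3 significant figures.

Required period T = 86166 / 14.9 = 5783.0 s.
From T = 2π√(a³/μ): a = (μ T²/4π²)^(1/3) = (398600 × 5783.0² / 4π²)^(1/3) = 6963 km.
Altitude h = a − R = 6963 − 6370 = 593 km.

593 km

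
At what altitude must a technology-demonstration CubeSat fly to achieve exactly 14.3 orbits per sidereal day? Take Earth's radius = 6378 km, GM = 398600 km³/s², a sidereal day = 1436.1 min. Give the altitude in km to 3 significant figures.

Required period T = 86166 / 14.3 = 6025.6 s.
From T = 2π√(a³/μ): a = (μ T²/4π²)^(1/3) = (398600 × 6025.6² / 4π²)^(1/3) = 7157 km.
Altitude h = a − R = 7157 − 6378 = 779 km.

779 km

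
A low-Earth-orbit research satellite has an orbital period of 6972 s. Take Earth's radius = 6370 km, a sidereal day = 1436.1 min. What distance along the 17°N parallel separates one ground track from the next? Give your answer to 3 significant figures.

Node shift per orbit = (6972.0/86166) × 360° = 29.13°.
Equatorial spacing = 29.13 × 111.2 km/° = 3238 km.
At 17° latitude, spacing = 3238 × cos(17°) = 3097 km.

3100 km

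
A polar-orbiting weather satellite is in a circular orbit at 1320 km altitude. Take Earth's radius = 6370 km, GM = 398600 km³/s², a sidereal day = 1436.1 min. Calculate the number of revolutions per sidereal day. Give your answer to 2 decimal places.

Semi-major axis a = 6370 + 1320 = 7690 km. Period T = 2π√(a³/μ) = 2π√(7690³/398600) = 6711.2 s = 111.85 min.
Orbits per sidereal day = 86166 / 6711.2 = 12.839.

12.84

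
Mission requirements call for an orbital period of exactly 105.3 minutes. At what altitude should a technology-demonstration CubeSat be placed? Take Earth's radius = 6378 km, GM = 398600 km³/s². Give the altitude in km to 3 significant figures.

1010 km

T = 105.3 min = 6318.0 s.
From T = 2π√(a³/μ): a = (μ T²/4π²)^(1/3) = (398600 × 6318.0² / 4π²)^(1/3) = 7387 km.
Altitude h = a − R = 7387 − 6378 = 1009 km.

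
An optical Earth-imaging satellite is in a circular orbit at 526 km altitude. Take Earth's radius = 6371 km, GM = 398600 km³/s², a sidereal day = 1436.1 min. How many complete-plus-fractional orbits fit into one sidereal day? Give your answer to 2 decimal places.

Semi-major axis a = 6371 + 526 = 6897 km. Period T = 2π√(a³/μ) = 2π√(6897³/398600) = 5700.4 s = 95.01 min.
Orbits per sidereal day = 86166 / 5700.4 = 15.116.

15.12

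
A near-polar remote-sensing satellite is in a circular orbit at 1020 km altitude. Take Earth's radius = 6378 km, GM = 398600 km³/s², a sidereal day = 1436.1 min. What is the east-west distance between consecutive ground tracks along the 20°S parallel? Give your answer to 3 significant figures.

2770 km

Semi-major axis a = 6378 + 1020 = 7398 km. Period T = 2π√(a³/μ) = 2π√(7398³/398600) = 6332.6 s = 105.54 min.
Node shift per orbit = (6332.6/86166) × 360° = 26.46°.
Equatorial spacing = 26.46 × 111.3 km/° = 2945 km.
At 20° latitude, spacing = 2945 × cos(20°) = 2768 km.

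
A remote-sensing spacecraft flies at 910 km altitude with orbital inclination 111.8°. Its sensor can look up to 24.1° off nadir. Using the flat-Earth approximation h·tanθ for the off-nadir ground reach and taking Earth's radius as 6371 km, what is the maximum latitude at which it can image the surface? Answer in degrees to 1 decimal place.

Retrograde orbit: the ground track reaches ±(180° − i) = ±(180 − 111.8) = ±68.2°.
Sensor half-swath on the ground ≈ 910·tan(24.1°) = 407 km = 3.66° of latitude.
Maximum observable latitude ≈ 68.2 + 3.66 = 71.9°.

71.9°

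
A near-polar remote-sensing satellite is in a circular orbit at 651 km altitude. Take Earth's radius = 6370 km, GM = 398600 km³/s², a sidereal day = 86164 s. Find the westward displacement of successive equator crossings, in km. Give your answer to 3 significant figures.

Semi-major axis a = 6370 + 651 = 7021 km. Period T = 2π√(a³/μ) = 2π√(7021³/398600) = 5854.8 s = 97.58 min.
During one orbit Earth rotates (5854.8 / 86164) × 360° = 24.46°.
At the equator that is 24.46° × (2π·6370/360) km/° = 24.46 × 111.2 = 2720 km.

2720 km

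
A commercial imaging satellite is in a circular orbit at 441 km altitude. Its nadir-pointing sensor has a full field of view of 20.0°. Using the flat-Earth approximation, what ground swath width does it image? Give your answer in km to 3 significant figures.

156 km

Half-angle = 20.0°/2 = 10°.
Swath width ≈ 2h·tan(θ/2) = 2 × 441 × tan(10°) = 155.5 km.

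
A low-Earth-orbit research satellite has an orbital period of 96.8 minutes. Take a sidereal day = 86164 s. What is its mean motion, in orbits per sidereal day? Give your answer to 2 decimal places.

T = 96.8 min = 5808.0 s.
Orbits per sidereal day = 86164 / 5808.0 = 14.835.

14.84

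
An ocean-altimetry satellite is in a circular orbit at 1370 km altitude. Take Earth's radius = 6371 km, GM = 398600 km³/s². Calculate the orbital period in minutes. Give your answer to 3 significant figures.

Semi-major axis a = 6371 + 1370 = 7741 km. Period T = 2π√(a³/μ) = 2π√(7741³/398600) = 6778.1 s = 112.97 min.

113 min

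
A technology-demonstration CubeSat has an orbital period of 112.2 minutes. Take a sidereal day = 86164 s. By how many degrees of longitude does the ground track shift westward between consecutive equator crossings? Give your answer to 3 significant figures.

T = 112.2 min = 6732.0 s.
During one orbit Earth rotates (6732.0 / 86164) × 360° = 28.13°.

28.1°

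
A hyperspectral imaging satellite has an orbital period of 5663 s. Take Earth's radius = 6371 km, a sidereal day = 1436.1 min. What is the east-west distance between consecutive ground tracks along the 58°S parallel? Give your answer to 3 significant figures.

Node shift per orbit = (5663.0/86166) × 360° = 23.66°.
Equatorial spacing = 23.66 × 111.2 km/° = 2631 km.
At 58° latitude, spacing = 2631 × cos(58°) = 1394 km.

1390 km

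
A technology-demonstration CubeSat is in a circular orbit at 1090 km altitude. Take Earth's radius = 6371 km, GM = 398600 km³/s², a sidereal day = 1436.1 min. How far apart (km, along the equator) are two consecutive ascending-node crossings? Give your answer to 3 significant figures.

2980 km

Semi-major axis a = 6371 + 1090 = 7461 km. Period T = 2π√(a³/μ) = 2π√(7461³/398600) = 6413.7 s = 106.89 min.
During one orbit Earth rotates (6413.7 / 86166) × 360° = 26.80°.
At the equator that is 26.80° × (2π·6371/360) km/° = 26.80 × 111.2 = 2980 km.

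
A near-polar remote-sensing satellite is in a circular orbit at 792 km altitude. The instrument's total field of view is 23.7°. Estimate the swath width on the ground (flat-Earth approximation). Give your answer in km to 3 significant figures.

332 km

Half-angle = 23.7°/2 = 11.85°.
Swath width ≈ 2h·tan(θ/2) = 2 × 792 × tan(11.85°) = 332.4 km.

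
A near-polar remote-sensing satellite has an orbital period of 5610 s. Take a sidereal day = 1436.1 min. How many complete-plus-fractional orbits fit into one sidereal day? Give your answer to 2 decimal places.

Orbits per sidereal day = 86166 / 5610.0 = 15.359.

15.36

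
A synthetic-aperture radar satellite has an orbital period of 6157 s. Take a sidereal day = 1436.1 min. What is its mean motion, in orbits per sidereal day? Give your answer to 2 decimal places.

13.99

Orbits per sidereal day = 86166 / 6157.0 = 13.995.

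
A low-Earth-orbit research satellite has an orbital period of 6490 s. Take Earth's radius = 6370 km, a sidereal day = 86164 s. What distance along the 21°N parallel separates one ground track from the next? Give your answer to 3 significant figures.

Node shift per orbit = (6490.0/86164) × 360° = 27.12°.
Equatorial spacing = 27.12 × 111.2 km/° = 3015 km.
At 21° latitude, spacing = 3015 × cos(21°) = 2814 km.

2810 km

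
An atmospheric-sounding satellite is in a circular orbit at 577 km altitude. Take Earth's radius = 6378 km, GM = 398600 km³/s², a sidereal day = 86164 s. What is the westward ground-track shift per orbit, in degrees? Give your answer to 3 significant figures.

24.1°

Semi-major axis a = 6378 + 577 = 6955 km. Period T = 2π√(a³/μ) = 2π√(6955³/398600) = 5772.4 s = 96.21 min.
During one orbit Earth rotates (5772.4 / 86164) × 360° = 24.12°.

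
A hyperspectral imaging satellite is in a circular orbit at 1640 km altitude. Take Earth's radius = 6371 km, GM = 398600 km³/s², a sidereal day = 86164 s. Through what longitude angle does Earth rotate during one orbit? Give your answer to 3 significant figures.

29.8°

Semi-major axis a = 6371 + 1640 = 8011 km. Period T = 2π√(a³/μ) = 2π√(8011³/398600) = 7135.8 s = 118.93 min.
During one orbit Earth rotates (7135.8 / 86164) × 360° = 29.81°.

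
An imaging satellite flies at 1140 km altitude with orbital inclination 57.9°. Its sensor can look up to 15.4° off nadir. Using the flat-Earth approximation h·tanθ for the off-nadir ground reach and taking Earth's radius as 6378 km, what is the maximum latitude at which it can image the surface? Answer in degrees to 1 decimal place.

60.7°

For a prograde orbit the ground track reaches latitude ±i = ±57.9°.
Sensor half-swath on the ground ≈ 1140·tan(15.4°) = 314 km = 2.82° of latitude.
Maximum observable latitude ≈ 57.9 + 2.82 = 60.7°.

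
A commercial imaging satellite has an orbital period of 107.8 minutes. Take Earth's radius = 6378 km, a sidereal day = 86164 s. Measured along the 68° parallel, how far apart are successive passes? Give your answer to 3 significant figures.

T = 107.8 min = 6468.0 s.
Node shift per orbit = (6468.0/86164) × 360° = 27.02°.
Equatorial spacing = 27.02 × 111.3 km/° = 3008 km.
At 68° latitude, spacing = 3008 × cos(68°) = 1127 km.

1130 km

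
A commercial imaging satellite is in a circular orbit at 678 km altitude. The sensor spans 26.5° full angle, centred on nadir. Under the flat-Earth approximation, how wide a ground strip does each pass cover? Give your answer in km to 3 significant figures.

Half-angle = 26.5°/2 = 13.25°.
Swath width ≈ 2h·tan(θ/2) = 2 × 678 × tan(13.25°) = 319.3 km.

319 km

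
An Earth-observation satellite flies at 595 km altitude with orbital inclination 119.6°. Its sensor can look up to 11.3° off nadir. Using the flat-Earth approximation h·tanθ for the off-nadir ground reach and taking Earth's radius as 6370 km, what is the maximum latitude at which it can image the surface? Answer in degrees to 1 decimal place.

Retrograde orbit: the ground track reaches ±(180° − i) = ±(180 − 119.6) = ±60.4°.
Sensor half-swath on the ground ≈ 595·tan(11.3°) = 119 km = 1.07° of latitude.
Maximum observable latitude ≈ 60.4 + 1.07 = 61.5°.

61.5°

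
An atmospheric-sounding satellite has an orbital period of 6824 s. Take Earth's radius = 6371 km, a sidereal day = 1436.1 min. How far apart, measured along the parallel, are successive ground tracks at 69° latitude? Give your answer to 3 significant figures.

1140 km

Node shift per orbit = (6824.0/86166) × 360° = 28.51°.
Equatorial spacing = 28.51 × 111.2 km/° = 3170 km.
At 69° latitude, spacing = 3170 × cos(69°) = 1136 km.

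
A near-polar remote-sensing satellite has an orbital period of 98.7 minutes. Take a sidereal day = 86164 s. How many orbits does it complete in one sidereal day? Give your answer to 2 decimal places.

14.55

T = 98.7 min = 5922.0 s.
Orbits per sidereal day = 86164 / 5922.0 = 14.550.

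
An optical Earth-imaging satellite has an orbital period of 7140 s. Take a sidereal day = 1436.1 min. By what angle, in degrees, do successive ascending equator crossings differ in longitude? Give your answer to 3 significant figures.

29.8°

During one orbit Earth rotates (7140.0 / 86166) × 360° = 29.83°.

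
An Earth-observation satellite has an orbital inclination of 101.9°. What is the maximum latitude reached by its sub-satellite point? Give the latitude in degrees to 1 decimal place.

78.1°

Retrograde orbit: the ground track reaches ±(180° − i) = ±(180 − 101.9) = ±78.1°.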